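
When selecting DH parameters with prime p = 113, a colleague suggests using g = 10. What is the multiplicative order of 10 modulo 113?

The order of 10 must divide φ(113) = 113 − 1 = 112 = 2^4 · 7.
Divisors of 112: 1, 2, 4, 7, 8, 14, 16, 28, 56, 112.
Check 10^d mod 113 for each divisor in increasing order:
10^1 ≡ 10 (mod 113)
10^2 ≡ 100 (mod 113)
10^4 ≡ 56 (mod 113)
10^7 ≡ 65 (mod 113)
10^8 ≡ 85 (mod 113)
10^14 ≡ 44 (mod 113)
10^16 ≡ 106 (mod 113)
10^28 ≡ 15 (mod 113)
10^56 ≡ 112 (mod 113)
10^112 ≡ 1 (mod 113) ✓
So ord_113(10) = 112.

112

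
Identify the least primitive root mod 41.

φ(41) = 41 − 1 = 40 = 2^3 · 5.
g is a primitive root iff g^(40/q) ≢ 1 (mod 41) for each prime q ∈ {2, 5}.
g = 2: 2^20 ≡ 1 — hits 1, so not a primitive root.
g = 3: 3^20 ≡ 40; 3^8 ≡ 1 — hits 1, so not a primitive root.
g = 4: 4^20 ≡ 1 — hits 1, so not a primitive root.
g = 5: 5^20 ≡ 1 — hits 1, so not a primitive root.
g = 6: 6^20 ≡ 40; 6^8 ≡ 10 — none is 1, so 6 is a primitive root.
The smallest primitive root modulo 41 is 6.

6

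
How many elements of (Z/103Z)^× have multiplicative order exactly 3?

φ(103) = 103 − 1 = 102 = 2 · 3 · 17.
Since (Z/103Z)^× is cyclic of order 102, the number of elements of order d is φ(d) when d | 102 and 0 otherwise.
3 | 102, and φ(3) = 3 − 1 = 2.

2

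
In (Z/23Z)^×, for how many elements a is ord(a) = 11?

10

φ(23) = 23 − 1 = 22 = 2 · 11.
(Z/23Z)^× is cyclic (|G| = 22); a cyclic group of order m has exactly φ(d) elements of each order d | m, and none otherwise.
11 | 22, and φ(11) = 11 − 1 = 10.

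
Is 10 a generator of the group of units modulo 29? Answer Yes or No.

φ(29) = 29 − 1 = 28 = 2^2 · 7.
10 is a primitive root mod 29 iff 10^(φ(29)/q) ≢ 1 for every prime q | φ(29), i.e. q ∈ {2, 7}.
10^14 ≡ 28 (mod 29)  [q = 2: ≢ 1 ✓]
10^4 ≡ 24 (mod 29)  [q = 7: ≢ 1 ✓]
None equal 1, so ord_29(10) = 28: 10 is a primitive root.

Yes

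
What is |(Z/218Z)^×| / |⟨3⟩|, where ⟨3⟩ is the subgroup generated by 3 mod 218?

4

By Lagrange's theorem, ord_218(3) divides φ(218) = φ(2)·φ(109) = 1·108 = 108 = 2^2 · 3^3.
Divisors of 108: 1, 2, 3, 4, 6, 9, 12, 18, 27, 36, 54, 108.
Check 3^d mod 218 for each divisor in increasing order:
3^1 ≡ 3
3^2 ≡ 9
3^3 ≡ 27
3^4 ≡ 81
3^6 ≡ 75
3^9 ≡ 63
3^12 ≡ 175
3^18 ≡ 45
3^27 ≡ 1
The order of 3 is 27, so the subgroup it generates has 27 elements.
[(Z/218Z)^× : ⟨3⟩] = 108/27 = 4.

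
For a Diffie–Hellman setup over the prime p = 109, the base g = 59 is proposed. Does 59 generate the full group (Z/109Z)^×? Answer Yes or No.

Yes

φ(109) = 109 − 1 = 108 = 2^2 · 3^3.
It suffices to check that the order of 59 is not a proper divisor of 108: compute 59^(108/q) for q ∈ {2, 3}.
59^54 ≡ 108 (mod 109)  [q = 2: ≢ 1 ✓]
59^36 ≡ 45 (mod 109)  [q = 3: ≢ 1 ✓]
None equal 1, so ord_109(59) = 108: 59 is a primitive root.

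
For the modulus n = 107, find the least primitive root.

2

φ(107) = 107 − 1 = 106 = 2 · 53.
g is a primitive root iff g^(106/q) ≢ 1 (mod 107) for each prime q ∈ {2, 53}.
g = 2: 2^53 ≡ 106; 2^2 ≡ 4 — none is 1, so 2 is a primitive root.
So 2 is the smallest generator of (Z/107Z)^×.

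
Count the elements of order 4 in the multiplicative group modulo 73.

φ(73) = 73 − 1 = 72 = 2^3 · 3^2.
Since (Z/73Z)^× is cyclic of order 72, the number of elements of order d is φ(d) when d | 72 and 0 otherwise.
4 = 2^2 divides 72, and φ(4) = 2.

2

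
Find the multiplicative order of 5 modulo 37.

The order of 5 must divide φ(37) = 37 − 1 = 36 = 2^2 · 3^2.
Divisors of 36: 1, 2, 3, 4, 6, 9, 12, 18, 36.
Evaluate successive powers at the divisors of 36:
5^1 ≡ 5 (mod 37)
5^2 ≡ 25 (mod 37)
5^3 ≡ 14 (mod 37)
5^4 ≡ 33 (mod 37)
5^6 ≡ 11 (mod 37)
5^9 ≡ 6 (mod 37)
5^12 ≡ 10 (mod 37)
5^18 ≡ 36 (mod 37)
5^36 ≡ 1 (mod 37) ✓
So ord_37(5) = 36.

36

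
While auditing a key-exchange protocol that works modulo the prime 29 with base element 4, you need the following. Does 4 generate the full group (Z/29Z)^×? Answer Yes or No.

φ(29) = 29 − 1 = 28 = 2^2 · 7.
It suffices to check that the order of 4 is not a proper divisor of 28: compute 4^(28/q) for q ∈ {2, 7}.
4^14 ≡ 1 (mod 29)  [q = 2: ≡ 1 ✗]
4^4 ≡ 24 (mod 29)  [q = 7: ≢ 1 ✓]
The check at q = 2 fails, so 4 generates a proper subgroup.

No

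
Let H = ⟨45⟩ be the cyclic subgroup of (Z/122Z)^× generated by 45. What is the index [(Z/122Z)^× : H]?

2

ord(45) | φ(122) = φ(2)·φ(61) = 1·60 = 60 = 2^2 · 3 · 5.
Divisors of 60: 1, 2, 3, 4, 5, 6, 10, 12, 15, 20, 30, 60.
Test each divisor d:
45^1 ≡ 45 (mod 122)
45^2 ≡ 73 (mod 122)
45^3 ≡ 113 (mod 122)
45^4 ≡ 83 (mod 122)
45^5 ≡ 75 (mod 122)
45^6 ≡ 81 (mod 122)
45^10 ≡ 13 (mod 122)
45^12 ≡ 95 (mod 122)
45^15 ≡ 121 (mod 122)
45^20 ≡ 47 (mod 122)
45^30 ≡ 1 (mod 122) ✓
Thus |⟨45⟩| = ord(45) = 30.
The index is φ(122) / ord(45) = 60 / 30 = 2.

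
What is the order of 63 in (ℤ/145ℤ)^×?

The order of 63 must divide φ(145) = φ(5·29) = (5−1)·(29−1) = 4·28 = 112 = 2^4 · 7.
Divisors of 112: 1, 2, 4, 7, 8, 14, 16, 28, 56, 112.
Test each divisor d:
63^1 ≡ 63
63^2 ≡ 54
63^4 ≡ 16
63^7 ≡ 57
63^8 ≡ 111
63^14 ≡ 59
63^16 ≡ 141
63^28 ≡ 1
So ord_145(63) = 28.

28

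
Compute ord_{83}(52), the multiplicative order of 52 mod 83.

82

By Lagrange's theorem, ord_83(52) divides φ(83) = 83 − 1 = 82 = 2 · 41.
Divisors of 82: 1, 2, 41, 82.
Evaluate successive powers at the divisors of 82:
52^1 ≡ 52
52^2 ≡ 48
52^41 ≡ 82
52^82 ≡ 1
The smallest such exponent is 82, so the order of 52 is 82.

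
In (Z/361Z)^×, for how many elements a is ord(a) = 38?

18

φ(361) = φ(19^2) = 19·(19−1) = 342 = 2 · 3^2 · 19.
Since (Z/361Z)^× is cyclic of order 342, the number of elements of order d is φ(d) when d | 342 and 0 otherwise.
38 = 2 · 19 divides 342, and φ(38) = 18.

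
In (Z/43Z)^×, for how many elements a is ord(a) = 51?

0

φ(43) = 43 − 1 = 42 = 2 · 3 · 7.
(Z/43Z)^× is cyclic (|G| = 42); a cyclic group of order m has exactly φ(d) elements of each order d | m, and none otherwise.
Since 51 ∤ 42, the count is 0.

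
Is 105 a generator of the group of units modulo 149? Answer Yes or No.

No

φ(149) = 149 − 1 = 148 = 2^2 · 37.
An element g generates (Z/149Z)^× iff g^(148/q) ≢ 1 (mod 149) for each prime q ∈ {2, 37}.
105^74 ≡ 148 (mod 149)  [q = 2: ≢ 1 ✓]
105^4 ≡ 1 (mod 149)  [q = 37: ≡ 1 ✗]
105^4 ≡ 1 shows ord(105) | 4, strictly less than φ(149); not a primitive root.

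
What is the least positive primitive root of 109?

6

φ(109) = 109 − 1 = 108 = 2^2 · 3^3.
Test candidates g = 2, 3, … against the prime factors q ∈ {2, 3} of φ(109): g is a generator iff g^(108/q) ≢ 1 for every such q.
g = 2: 2^54 ≡ 108; 2^36 ≡ 1 — hits 1, so not a primitive root.
g = 3: 3^54 ≡ 1 — hits 1, so not a primitive root.
g = 4: 4^54 ≡ 1 — hits 1, so not a primitive root.
g = 5: 5^54 ≡ 1 — hits 1, so not a primitive root.
g = 6: 6^54 ≡ 108; 6^36 ≡ 63 — none is 1, so 6 is a primitive root.
Hence the least primitive root of 109 is 6.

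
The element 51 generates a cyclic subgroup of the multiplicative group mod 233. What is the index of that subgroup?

The order of 51 must divide φ(233) = 233 − 1 = 232 = 2^3 · 29.
Divisors of 232: 1, 2, 4, 8, 29, 58, 116, 232.
Check 51^d mod 233 for each divisor in increasing order:
51^1 ≡ 51 (mod 233)
51^2 ≡ 38 (mod 233)
51^4 ≡ 46 (mod 233)
51^8 ≡ 19 (mod 233)
51^29 ≡ 1 (mod 233) ✓
So ord_233(51) = 29, hence |⟨51⟩| = 29.
Index = |(Z/233Z)^×| / |⟨51⟩| = 232 / 29 = 8.

8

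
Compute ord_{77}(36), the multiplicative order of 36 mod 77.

By Lagrange's theorem, ord_77(36) divides φ(77) = φ(7·11) = (7−1)·(11−1) = 6·10 = 60 = 2^2 · 3 · 5.
Divisors of 60: 1, 2, 3, 4, 5, 6, 10, 12, 15, 20, 30, 60.
Check 36^d mod 77 for each divisor in increasing order:
36^1 ≡ 36 (mod 77)
36^2 ≡ 64 (mod 77)
36^3 ≡ 71 (mod 77)
36^4 ≡ 15 (mod 77)
36^5 ≡ 1 (mod 77) ✓
Hence ord(36) = 5.

5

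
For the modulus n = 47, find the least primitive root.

5

φ(47) = 47 − 1 = 46 = 2 · 23.
g is a primitive root iff g^(46/q) ≢ 1 (mod 47) for each prime q ∈ {2, 23}.
g = 2: 2^23 ≡ 1 — hits 1, so not a primitive root.
g = 3: 3^23 ≡ 1 — hits 1, so not a primitive root.
g = 4: 4^23 ≡ 1 — hits 1, so not a primitive root.
g = 5: 5^23 ≡ 46; 5^2 ≡ 25 — none is 1, so 5 is a primitive root.
So 5 is the smallest generator of (Z/47Z)^×.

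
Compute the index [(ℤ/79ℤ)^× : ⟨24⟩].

Since 24 ∈ (Z/79Z)^×, its order divides φ(79) = 79 − 1 = 78 = 2 · 3 · 13.
Divisors of 78: 1, 2, 3, 6, 13, 26, 39, 78.
Check 24^d mod 79 for each divisor in increasing order:
24^1 ≡ 24
24^2 ≡ 23
24^3 ≡ 78
24^6 ≡ 1
Thus |⟨24⟩| = ord(24) = 6.
The index is φ(79) / ord(24) = 78 / 6 = 13.

13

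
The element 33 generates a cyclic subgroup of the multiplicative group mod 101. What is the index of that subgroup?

By Lagrange's theorem, ord_101(33) divides φ(101) = 101 − 1 = 100 = 2^2 · 5^2.
Divisors of 100: 1, 2, 4, 5, 10, 20, 25, 50, 100.
Test each divisor d:
33^1 ≡ 33 (mod 101)
33^2 ≡ 79 (mod 101)
33^4 ≡ 80 (mod 101)
33^5 ≡ 14 (mod 101)
33^10 ≡ 95 (mod 101)
33^20 ≡ 36 (mod 101)
33^25 ≡ 100 (mod 101)
33^50 ≡ 1 (mod 101) ✓
The order of 33 is 50, so the subgroup it generates has 50 elements.
Index = |(Z/101Z)^×| / |⟨33⟩| = 100 / 50 = 2.

2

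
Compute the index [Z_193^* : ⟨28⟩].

By Lagrange's theorem, ord_193(28) divides φ(193) = 193 − 1 = 192 = 2^6 · 3.
Divisors of 192: 1, 2, 3, 4, 6, 8, 12, 16, 24, 32, 48, 64, 96, 192.
Compute 28^d (mod 193) for the divisors d until we hit 1:
28^1 ≡ 28 (mod 193)
28^2 ≡ 12 (mod 193)
28^3 ≡ 143 (mod 193)
28^4 ≡ 144 (mod 193)
28^6 ≡ 184 (mod 193)
28^8 ≡ 85 (mod 193)
28^12 ≡ 81 (mod 193)
28^16 ≡ 84 (mod 193)
28^24 ≡ 192 (mod 193)
28^32 ≡ 108 (mod 193)
28^48 ≡ 1 (mod 193) ✓
The order of 28 is 48, so the subgroup it generates has 48 elements.
The index is φ(193) / ord(28) = 192 / 48 = 4.

4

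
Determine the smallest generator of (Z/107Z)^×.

2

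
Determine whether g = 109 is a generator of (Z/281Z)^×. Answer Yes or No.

φ(281) = 281 − 1 = 280 = 2^3 · 5 · 7.
Test 109^(280/q) mod 281 for each prime factor q of 280:
109^140 ≡ 1 (mod 281)  [q = 2: ≡ 1 ✗]
109^56 ≡ 1 (mod 281)  [q = 5: ≡ 1 ✗]
109^40 ≡ 249 (mod 281)  [q = 7: ≢ 1 ✓]
109^140 ≡ 1 shows ord(109) | 140, strictly less than φ(281); not a primitive root.

No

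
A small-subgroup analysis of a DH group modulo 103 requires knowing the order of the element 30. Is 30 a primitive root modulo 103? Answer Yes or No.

No

φ(103) = 103 − 1 = 102 = 2 · 3 · 17.
Test 30^(102/q) mod 103 for each prime factor q of 102:
30^51 ≡ 1 (mod 103)  [q = 2: ≡ 1 ✗]
30^34 ≡ 1 (mod 103)  [q = 3: ≡ 1 ✗]
30^6 ≡ 93 (mod 103)  [q = 17: ≢ 1 ✓]
30^51 ≡ 1 shows ord(30) | 51, strictly less than φ(103); not a primitive root.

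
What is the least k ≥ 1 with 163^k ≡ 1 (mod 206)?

51

Since 163 ∈ (Z/206Z)^×, its order divides φ(206) = φ(2)·φ(103) = 1·102 = 102 = 2 · 3 · 17.
Divisors of 102: 1, 2, 3, 6, 17, 34, 51, 102.
Compute 163^d (mod 206) for the divisors d until we hit 1:
163^1 ≡ 163
163^2 ≡ 201
163^3 ≡ 9
163^6 ≡ 81
163^17 ≡ 159
163^34 ≡ 149
163^51 ≡ 1
The smallest such exponent is 51, so the order of 163 is 51.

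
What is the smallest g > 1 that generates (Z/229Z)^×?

6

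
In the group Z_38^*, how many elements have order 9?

6

φ(38) = φ(2)·φ(19) = 1·18 = 18 = 2 · 3^2.
In a cyclic group of order 18, there are φ(d) elements of order d for each divisor d of 18, and zero for non-divisors.
9 = 3^2 divides 18, and φ(9) = 6.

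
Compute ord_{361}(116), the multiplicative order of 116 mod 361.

18

ord(116) | φ(361) = φ(19^2) = 19·(19−1) = 342 = 2 · 3^2 · 19.
Divisors of 342: 1, 2, 3, 6, 9, 18, 19, 38, 57, 114, 171, 342.
Evaluate successive powers at the divisors of 342:
116^1 ≡ 116 (mod 361)
116^2 ≡ 99 (mod 361)
116^3 ≡ 293 (mod 361)
116^6 ≡ 292 (mod 361)
116^9 ≡ 360 (mod 361)
116^18 ≡ 1 (mod 361) ✓
Therefore the multiplicative order of 116 modulo 361 is 18.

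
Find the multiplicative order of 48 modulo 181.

3

The order of 48 must divide φ(181) = 181 − 1 = 180 = 2^2 · 3^2 · 5.
Divisors of 180: 1, 2, 3, 4, 5, 6, 9, 10, 12, 15, 18, 20, 30, 36, 45, 60, 90, 180.
Evaluate successive powers at the divisors of 180:
48^1 ≡ 48 (mod 181)
48^2 ≡ 132 (mod 181)
48^3 ≡ 1 (mod 181) ✓
So ord_181(48) = 3.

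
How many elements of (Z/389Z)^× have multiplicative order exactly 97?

96

φ(389) = 389 − 1 = 388 = 2^2 · 97.
In a cyclic group of order 388, there are φ(d) elements of order d for each divisor d of 388, and zero for non-divisors.
97 | 388, and φ(97) = 97 − 1 = 96.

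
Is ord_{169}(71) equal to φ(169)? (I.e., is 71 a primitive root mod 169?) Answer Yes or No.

Yes

φ(169) = φ(13^2) = 13·(13−1) = 156 = 2^2 · 3 · 13.
An element g generates (Z/169Z)^× iff g^(156/q) ≢ 1 (mod 169) for each prime q ∈ {2, 3, 13}.
71^78 ≡ 168 (mod 169)  [q = 2: ≢ 1 ✓]
71^52 ≡ 22 (mod 169)  [q = 3: ≢ 1 ✓]
71^12 ≡ 105 (mod 169)  [q = 13: ≢ 1 ✓]
None equal 1, so ord_169(71) = 156: 71 is a primitive root.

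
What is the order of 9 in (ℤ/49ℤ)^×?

21

By Lagrange's theorem, ord_49(9) divides φ(49) = φ(7^2) = 7·(7−1) = 42 = 2 · 3 · 7.
Divisors of 42: 1, 2, 3, 6, 7, 14, 21, 42.
Compute 9^d (mod 49) for the divisors d until we hit 1:
9^1 ≡ 9
9^2 ≡ 32
9^3 ≡ 43
9^6 ≡ 36
9^7 ≡ 30
9^14 ≡ 18
9^21 ≡ 1
The smallest such exponent is 21, so the order of 9 is 21.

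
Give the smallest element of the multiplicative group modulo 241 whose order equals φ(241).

7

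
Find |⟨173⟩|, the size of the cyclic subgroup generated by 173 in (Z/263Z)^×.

131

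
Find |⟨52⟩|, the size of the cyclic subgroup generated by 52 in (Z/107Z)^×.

53

Since 52 ∈ (Z/107Z)^×, its order divides φ(107) = 107 − 1 = 106 = 2 · 53.
Divisors of 106: 1, 2, 53, 106.
Evaluate successive powers at the divisors of 106:
52^1 ≡ 52 (mod 107)
52^2 ≡ 29 (mod 107)
52^53 ≡ 1 (mod 107) ✓
The smallest such exponent is 53, so the order of 52 is 53.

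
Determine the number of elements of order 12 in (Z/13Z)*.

4

φ(13) = 13 − 1 = 12 = 2^2 · 3.
(Z/13Z)^× is cyclic (|G| = 12); a cyclic group of order m has exactly φ(d) elements of each order d | m, and none otherwise.
12 = 2^2 · 3 divides 12, and φ(12) = 4.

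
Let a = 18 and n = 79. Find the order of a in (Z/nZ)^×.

13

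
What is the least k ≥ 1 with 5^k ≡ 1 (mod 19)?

Since 5 ∈ (Z/19Z)^×, its order divides φ(19) = 19 − 1 = 18 = 2 · 3^2.
Divisors of 18: 1, 2, 3, 6, 9, 18.
Evaluate successive powers at the divisors of 18:
5^1 ≡ 5
5^2 ≡ 6
5^3 ≡ 11
5^6 ≡ 7
5^9 ≡ 1
So ord_19(5) = 9.

9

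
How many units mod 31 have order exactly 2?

φ(31) = 31 − 1 = 30 = 2 · 3 · 5.
Since (Z/31Z)^× is cyclic of order 30, the number of elements of order d is φ(d) when d | 30 and 0 otherwise.
2 | 30, and φ(2) = 2 − 1 = 1.

1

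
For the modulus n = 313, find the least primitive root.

φ(313) = 313 − 1 = 312 = 2^3 · 3 · 13.
g is a primitive root iff g^(312/q) ≢ 1 (mod 313) for each prime q ∈ {2, 3, 13}.
g = 2: 2^156 ≡ 1 — hits 1, so not a primitive root.
g = 3: 3^156 ≡ 1 — hits 1, so not a primitive root.
g = 4: 4^156 ≡ 1 — hits 1, so not a primitive root.
g = 5: 5^156 ≡ 312; 5^104 ≡ 1 — hits 1, so not a primitive root.
g = 6: 6^156 ≡ 1 — hits 1, so not a primitive root.
g = 7: 7^156 ≡ 312; 7^104 ≡ 1 — hits 1, so not a primitive root.
g = 8: 8^156 ≡ 1 — hits 1, so not a primitive root.
g = 9: 9^156 ≡ 1 — hits 1, so not a primitive root.
g = 10: 10^156 ≡ 312; 10^104 ≡ 214; 10^24 ≡ 103 — none is 1, so 10 is a primitive root.
The smallest primitive root modulo 313 is 10.

10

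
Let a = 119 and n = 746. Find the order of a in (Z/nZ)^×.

31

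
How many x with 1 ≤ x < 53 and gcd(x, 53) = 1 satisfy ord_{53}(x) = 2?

1

φ(53) = 53 − 1 = 52 = 2^2 · 13.
Since (Z/53Z)^× is cyclic of order 52, the number of elements of order d is φ(d) when d | 52 and 0 otherwise.
2 | 52, and φ(2) = 2 − 1 = 1.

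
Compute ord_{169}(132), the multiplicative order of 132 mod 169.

ord(132) | φ(169) = φ(13^2) = 13·(13−1) = 156 = 2^2 · 3 · 13.
Divisors of 156: 1, 2, 3, 4, 6, 12, 13, 26, 39, 52, 78, 156.
Test each divisor d:
132^1 ≡ 132
132^2 ≡ 17
132^3 ≡ 47
132^4 ≡ 120
132^6 ≡ 12
132^12 ≡ 144
132^13 ≡ 80
132^26 ≡ 147
132^39 ≡ 99
132^52 ≡ 146
132^78 ≡ 168
132^156 ≡ 1
Therefore the multiplicative order of 132 modulo 169 is 156.

156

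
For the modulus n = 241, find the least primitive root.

φ(241) = 241 − 1 = 240 = 2^4 · 3 · 5.
g is a primitive root iff g^(240/q) ≢ 1 (mod 241) for each prime q ∈ {2, 3, 5}.
g = 2: 2^120 ≡ 1 — hits 1, so not a primitive root.
g = 3: 3^120 ≡ 1 — hits 1, so not a primitive root.
g = 4: 4^120 ≡ 1 — hits 1, so not a primitive root.
g = 5: 5^120 ≡ 1 — hits 1, so not a primitive root.
g = 6: 6^120 ≡ 1 — hits 1, so not a primitive root.
g = 7: 7^120 ≡ 240; 7^80 ≡ 15; 7^48 ≡ 91 — none is 1, so 7 is a primitive root.
Hence the least primitive root of 241 is 7.

7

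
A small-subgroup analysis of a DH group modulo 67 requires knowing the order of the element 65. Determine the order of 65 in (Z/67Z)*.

33

The order of 65 must divide φ(67) = 67 − 1 = 66 = 2 · 3 · 11.
Divisors of 66: 1, 2, 3, 6, 11, 22, 33, 66.
Test each divisor d:
65^1 ≡ 65 (mod 67)
65^2 ≡ 4 (mod 67)
65^3 ≡ 59 (mod 67)
65^6 ≡ 64 (mod 67)
65^11 ≡ 29 (mod 67)
65^22 ≡ 37 (mod 67)
65^33 ≡ 1 (mod 67) ✓
Therefore the multiplicative order of 65 modulo 67 is 33.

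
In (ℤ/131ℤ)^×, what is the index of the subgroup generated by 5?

ord(5) | φ(131) = 131 − 1 = 130 = 2 · 5 · 13.
Divisors of 130: 1, 2, 5, 10, 13, 26, 65, 130.
Evaluate successive powers at the divisors of 130:
5^1 ≡ 5 (mod 131)
5^2 ≡ 25 (mod 131)
5^5 ≡ 112 (mod 131)
5^10 ≡ 99 (mod 131)
5^13 ≡ 61 (mod 131)
5^26 ≡ 53 (mod 131)
5^65 ≡ 1 (mod 131) ✓
Thus |⟨5⟩| = ord(5) = 65.
[(Z/131Z)^× : ⟨5⟩] = 130/65 = 2.

2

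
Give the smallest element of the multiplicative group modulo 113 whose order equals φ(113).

3

φ(113) = 113 − 1 = 112 = 2^4 · 7.
Test candidates g = 2, 3, … against the prime factors q ∈ {2, 7} of φ(113): g is a generator iff g^(112/q) ≢ 1 for every such q.
g = 2: 2^56 ≡ 1 — hits 1, so not a primitive root.
g = 3: 3^56 ≡ 112; 3^16 ≡ 49 — none is 1, so 3 is a primitive root.
Hence the least primitive root of 113 is 3.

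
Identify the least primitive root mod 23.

5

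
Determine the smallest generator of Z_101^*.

φ(101) = 101 − 1 = 100 = 2^2 · 5^2.
g is a primitive root iff g^(100/q) ≢ 1 (mod 101) for each prime q ∈ {2, 5}.
g = 2: 2^50 ≡ 100; 2^20 ≡ 95 — none is 1, so 2 is a primitive root.
So 2 is the smallest generator of (Z/101Z)^×.

2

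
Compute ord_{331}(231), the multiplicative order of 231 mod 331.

110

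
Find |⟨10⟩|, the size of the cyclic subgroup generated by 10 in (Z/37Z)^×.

By Lagrange's theorem, ord_37(10) divides φ(37) = 37 − 1 = 36 = 2^2 · 3^2.
Divisors of 36: 1, 2, 3, 4, 6, 9, 12, 18, 36.
Check 10^d mod 37 for each divisor in increasing order:
10^1 ≡ 10 (mod 37)
10^2 ≡ 26 (mod 37)
10^3 ≡ 1 (mod 37) ✓
Therefore the multiplicative order of 10 modulo 37 is 3.

3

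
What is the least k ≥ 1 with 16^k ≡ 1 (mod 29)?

7

Since 16 ∈ (Z/29Z)^×, its order divides φ(29) = 29 − 1 = 28 = 2^2 · 7.
Divisors of 28: 1, 2, 4, 7, 14, 28.
Check 16^d mod 29 for each divisor in increasing order:
16^1 ≡ 16 (mod 29)
16^2 ≡ 24 (mod 29)
16^4 ≡ 25 (mod 29)
16^7 ≡ 1 (mod 29) ✓
Hence ord(16) = 7.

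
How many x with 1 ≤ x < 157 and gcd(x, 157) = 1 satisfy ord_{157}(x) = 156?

φ(157) = 157 − 1 = 156 = 2^2 · 3 · 13.
Since (Z/157Z)^× is cyclic of order 156, the number of elements of order d is φ(d) when d | 156 and 0 otherwise.
156 = 2^2 · 3 · 13 divides 156, and φ(156) = 48.

48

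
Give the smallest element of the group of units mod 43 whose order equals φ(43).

φ(43) = 43 − 1 = 42 = 2 · 3 · 7.
g is a primitive root iff g^(42/q) ≢ 1 (mod 43) for each prime q ∈ {2, 3, 7}.
g = 2: 2^21 ≡ 42; 2^14 ≡ 1 — hits 1, so not a primitive root.
g = 3: 3^21 ≡ 42; 3^14 ≡ 36; 3^6 ≡ 41 — none is 1, so 3 is a primitive root.
So 3 is the smallest generator of (Z/43Z)^×.

3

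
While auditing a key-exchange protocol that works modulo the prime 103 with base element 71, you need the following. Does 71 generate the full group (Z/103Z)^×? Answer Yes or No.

φ(103) = 103 − 1 = 102 = 2 · 3 · 17.
Test 71^(102/q) mod 103 for each prime factor q of 102:
71^51 ≡ 102 (mod 103)  [q = 2: ≢ 1 ✓]
71^34 ≡ 56 (mod 103)  [q = 3: ≢ 1 ✓]
71^6 ≡ 93 (mod 103)  [q = 17: ≢ 1 ✓]
None equal 1, so ord_103(71) = 102: 71 is a primitive root.

Yes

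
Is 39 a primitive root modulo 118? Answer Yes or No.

φ(118) = φ(2)·φ(59) = 1·58 = 58 = 2 · 29.
Test 39^(58/q) mod 118 for each prime factor q of 58:
39^29 ≡ 117 (mod 118)  [q = 2: ≢ 1 ✓]
39^2 ≡ 105 (mod 118)  [q = 29: ≢ 1 ✓]
All checks pass, so 39 has order 58 and is a primitive root modulo 118.

Yes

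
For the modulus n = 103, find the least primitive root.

5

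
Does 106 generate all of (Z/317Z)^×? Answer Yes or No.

Yes

φ(317) = 317 − 1 = 316 = 2^2 · 79.
Test 106^(316/q) mod 317 for each prime factor q of 316:
106^158 ≡ 316 (mod 317)  [q = 2: ≢ 1 ✓]
106^4 ≡ 227 (mod 317)  [q = 79: ≢ 1 ✓]
Every test exponent gives a nontrivial residue, hence 106 generates the full group.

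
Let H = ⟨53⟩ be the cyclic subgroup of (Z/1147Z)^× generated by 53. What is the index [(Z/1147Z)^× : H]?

12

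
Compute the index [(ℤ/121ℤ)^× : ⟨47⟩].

2

By Lagrange's theorem, ord_121(47) divides φ(121) = φ(11^2) = 11·(11−1) = 110 = 2 · 5 · 11.
Divisors of 110: 1, 2, 5, 10, 11, 22, 55, 110.
Check 47^d mod 121 for each divisor in increasing order:
47^1 ≡ 47 (mod 121)
47^2 ≡ 31 (mod 121)
47^5 ≡ 34 (mod 121)
47^10 ≡ 67 (mod 121)
47^11 ≡ 3 (mod 121)
47^22 ≡ 9 (mod 121)
47^55 ≡ 1 (mod 121) ✓
The order of 47 is 55, so the subgroup it generates has 55 elements.
The index is φ(121) / ord(47) = 110 / 55 = 2.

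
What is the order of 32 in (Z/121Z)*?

22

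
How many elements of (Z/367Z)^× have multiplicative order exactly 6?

φ(367) = 367 − 1 = 366 = 2 · 3 · 61.
In a cyclic group of order 366, there are φ(d) elements of order d for each divisor d of 366, and zero for non-divisors.
6 = 2 · 3 divides 366, and φ(6) = 2.

2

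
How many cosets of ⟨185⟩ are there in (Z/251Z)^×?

1

The order of 185 must divide φ(251) = 251 − 1 = 250 = 2 · 5^3.
Divisors of 250: 1, 2, 5, 10, 25, 50, 125, 250.
Compute 185^d (mod 251) for the divisors d until we hit 1:
185^1 ≡ 185
185^2 ≡ 89
185^5 ≡ 47
185^10 ≡ 201
185^25 ≡ 32
185^50 ≡ 20
185^125 ≡ 250
185^250 ≡ 1
Thus |⟨185⟩| = ord(185) = 250.
Index = |(Z/251Z)^×| / |⟨185⟩| = 250 / 250 = 1.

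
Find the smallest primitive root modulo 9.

φ(9) = φ(3^2) = 3·(3−1) = 6 = 2 · 3.
Test candidates g = 2, 3, … against the prime factors q ∈ {2, 3} of φ(9): g is a generator iff g^(6/q) ≢ 1 for every such q.
g = 2: 2^3 ≡ 8; 2^2 ≡ 4 — none is 1, so 2 is a primitive root.
So 2 is the smallest generator of (Z/9Z)^×.

2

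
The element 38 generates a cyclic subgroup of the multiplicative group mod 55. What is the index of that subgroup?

Since 38 ∈ (Z/55Z)^×, its order divides φ(55) = φ(5·11) = (5−1)·(11−1) = 4·10 = 40 = 2^3 · 5.
Divisors of 40: 1, 2, 4, 5, 8, 10, 20, 40.
Compute 38^d (mod 55) for the divisors d until we hit 1:
38^1 ≡ 38 (mod 55)
38^2 ≡ 14 (mod 55)
38^4 ≡ 31 (mod 55)
38^5 ≡ 23 (mod 55)
38^8 ≡ 26 (mod 55)
38^10 ≡ 34 (mod 55)
38^20 ≡ 1 (mod 55) ✓
So ord_55(38) = 20, hence |⟨38⟩| = 20.
The index is φ(55) / ord(38) = 40 / 20 = 2.

2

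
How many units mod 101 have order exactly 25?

φ(101) = 101 − 1 = 100 = 2^2 · 5^2.
Since (Z/101Z)^× is cyclic of order 100, the number of elements of order d is φ(d) when d | 100 and 0 otherwise.
25 = 5^2 divides 100, and φ(25) = 20.

20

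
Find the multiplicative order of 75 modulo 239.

17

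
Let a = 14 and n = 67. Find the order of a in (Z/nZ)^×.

By Lagrange's theorem, ord_67(14) divides φ(67) = 67 − 1 = 66 = 2 · 3 · 11.
Divisors of 66: 1, 2, 3, 6, 11, 22, 33, 66.
Check 14^d mod 67 for each divisor in increasing order:
14^1 ≡ 14
14^2 ≡ 62
14^3 ≡ 64
14^6 ≡ 9
14^11 ≡ 1
So ord_67(14) = 11.

11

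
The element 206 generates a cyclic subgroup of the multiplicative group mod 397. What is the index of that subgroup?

ord(206) | φ(397) = 397 − 1 = 396 = 2^2 · 3^2 · 11.
Divisors of 396: 1, 2, 3, 4, 6, 9, 11, 12, 18, 22, 33, 36, 44, 66, 99, 132, 198, 396.
Compute 206^d (mod 397) for the divisors d until we hit 1:
206^1 ≡ 206 (mod 397)
206^2 ≡ 354 (mod 397)
206^3 ≡ 273 (mod 397)
206^4 ≡ 261 (mod 397)
206^6 ≡ 290 (mod 397)
206^9 ≡ 167 (mod 397)
206^11 ≡ 362 (mod 397)
206^12 ≡ 333 (mod 397)
206^18 ≡ 99 (mod 397)
206^22 ≡ 34 (mod 397)
206^33 ≡ 1 (mod 397) ✓
The order of 206 is 33, so the subgroup it generates has 33 elements.
[(Z/397Z)^× : ⟨206⟩] = 396/33 = 12.

12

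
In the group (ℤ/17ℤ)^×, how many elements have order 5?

0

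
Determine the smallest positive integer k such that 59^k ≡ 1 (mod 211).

105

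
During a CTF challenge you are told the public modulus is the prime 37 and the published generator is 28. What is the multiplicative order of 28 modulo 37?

18

The order of 28 must divide φ(37) = 37 − 1 = 36 = 2^2 · 3^2.
Divisors of 36: 1, 2, 3, 4, 6, 9, 12, 18, 36.
Check 28^d mod 37 for each divisor in increasing order:
28^1 ≡ 28
28^2 ≡ 7
28^3 ≡ 11
28^4 ≡ 12
28^6 ≡ 10
28^9 ≡ 36
28^12 ≡ 26
28^18 ≡ 1
The smallest such exponent is 18, so the order of 28 is 18.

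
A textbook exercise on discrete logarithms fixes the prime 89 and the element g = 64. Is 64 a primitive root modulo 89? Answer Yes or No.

φ(89) = 89 − 1 = 88 = 2^3 · 11.
Test 64^(88/q) mod 89 for each prime factor q of 88:
64^44 ≡ 1 (mod 89)  [q = 2: ≡ 1 ✗]
64^8 ≡ 16 (mod 89)  [q = 11: ≢ 1 ✓]
Since 64^44 ≡ 1, the order of 64 divides 44 < 88, so 64 is not a primitive root.

No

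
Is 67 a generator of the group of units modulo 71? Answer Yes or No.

Yes

φ(71) = 71 − 1 = 70 = 2 · 5 · 7.
An element g generates (Z/71Z)^× iff g^(70/q) ≢ 1 (mod 71) for each prime q ∈ {2, 5, 7}.
67^35 ≡ 70 (mod 71)  [q = 2: ≢ 1 ✓]
67^14 ≡ 5 (mod 71)  [q = 5: ≢ 1 ✓]
67^10 ≡ 48 (mod 71)  [q = 7: ≢ 1 ✓]
None equal 1, so ord_71(67) = 70: 67 is a primitive root.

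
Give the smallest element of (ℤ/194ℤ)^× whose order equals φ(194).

5

φ(194) = φ(2)·φ(97) = 1·96 = 96 = 2^5 · 3.
g is a primitive root iff g^(96/q) ≢ 1 (mod 194) for each prime q ∈ {2, 3}.
g = 2: gcd(2, 194) = 2 > 1, not a unit — skip.
g = 3: 3^48 ≡ 1 — hits 1, so not a primitive root.
g = 4: gcd(4, 194) = 2 > 1, not a unit — skip.
g = 5: 5^48 ≡ 193; 5^32 ≡ 35 — none is 1, so 5 is a primitive root.
The smallest primitive root modulo 194 is 5.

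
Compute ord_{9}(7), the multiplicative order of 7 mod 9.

3

Since 7 ∈ (Z/9Z)^×, its order divides φ(9) = φ(3^2) = 3·(3−1) = 6 = 2 · 3.
Divisors of 6: 1, 2, 3, 6.
Compute 7^d (mod 9) for the divisors d until we hit 1:
7^1 ≡ 7
7^2 ≡ 4
7^3 ≡ 1
Hence ord(7) = 3.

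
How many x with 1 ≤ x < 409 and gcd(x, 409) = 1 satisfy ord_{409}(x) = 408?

128

φ(409) = 409 − 1 = 408 = 2^3 · 3 · 17.
In a cyclic group of order 408, there are φ(d) elements of order d for each divisor d of 408, and zero for non-divisors.
408 = 2^3 · 3 · 17 divides 408, and φ(408) = 128.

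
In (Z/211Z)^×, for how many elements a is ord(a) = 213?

φ(211) = 211 − 1 = 210 = 2 · 3 · 5 · 7.
Since (Z/211Z)^× is cyclic of order 210, the number of elements of order d is φ(d) when d | 210 and 0 otherwise.
Here 210 is not a multiple of 213, so there are no elements of order 213.

0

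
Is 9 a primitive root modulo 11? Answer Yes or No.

No

φ(11) = 11 − 1 = 10 = 2 · 5.
Test 9^(10/q) mod 11 for each prime factor q of 10:
9^5 ≡ 1 (mod 11)  [q = 2: ≡ 1 ✗]
9^2 ≡ 4 (mod 11)  [q = 5: ≢ 1 ✓]
Since 9^5 ≡ 1, the order of 9 divides 5 < 10, so 9 is not a primitive root.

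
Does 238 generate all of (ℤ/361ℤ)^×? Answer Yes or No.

Yes

φ(361) = φ(19^2) = 19·(19−1) = 342 = 2 · 3^2 · 19.
It suffices to check that the order of 238 is not a proper divisor of 342: compute 238^(342/q) for q ∈ {2, 3, 19}.
238^171 ≡ 360 (mod 361)  [q = 2: ≢ 1 ✓]
238^114 ≡ 68 (mod 361)  [q = 3: ≢ 1 ✓]
238^18 ≡ 191 (mod 361)  [q = 19: ≢ 1 ✓]
All checks pass, so 238 has order 342 and is a primitive root modulo 361.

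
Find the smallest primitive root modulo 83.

2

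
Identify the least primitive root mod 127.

3

φ(127) = 127 − 1 = 126 = 2 · 3^2 · 7.
g is a primitive root iff g^(126/q) ≢ 1 (mod 127) for each prime q ∈ {2, 3, 7}.
g = 2: 2^63 ≡ 1 — hits 1, so not a primitive root.
g = 3: 3^63 ≡ 126; 3^42 ≡ 107; 3^18 ≡ 4 — none is 1, so 3 is a primitive root.
Hence the least primitive root of 127 is 3.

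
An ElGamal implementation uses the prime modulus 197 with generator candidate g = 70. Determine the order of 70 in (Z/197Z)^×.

49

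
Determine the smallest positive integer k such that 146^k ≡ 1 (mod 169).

ord(146) | φ(169) = φ(13^2) = 13·(13−1) = 156 = 2^2 · 3 · 13.
Divisors of 156: 1, 2, 3, 4, 6, 12, 13, 26, 39, 52, 78, 156.
Evaluate successive powers at the divisors of 156:
146^1 ≡ 146 (mod 169)
146^2 ≡ 22 (mod 169)
146^3 ≡ 1 (mod 169) ✓
So ord_169(146) = 3.

3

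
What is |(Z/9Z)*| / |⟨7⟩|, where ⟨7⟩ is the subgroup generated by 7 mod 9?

2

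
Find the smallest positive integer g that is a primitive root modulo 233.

φ(233) = 233 − 1 = 232 = 2^3 · 29.
Test candidates g = 2, 3, … against the prime factors q ∈ {2, 29} of φ(233): g is a generator iff g^(232/q) ≢ 1 for every such q.
g = 2: 2^116 ≡ 1 — hits 1, so not a primitive root.
g = 3: 3^116 ≡ 232; 3^8 ≡ 37 — none is 1, so 3 is a primitive root.
The smallest primitive root modulo 233 is 3.

3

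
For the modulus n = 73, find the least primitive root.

φ(73) = 73 − 1 = 72 = 2^3 · 3^2.
Test candidates g = 2, 3, … against the prime factors q ∈ {2, 3} of φ(73): g is a generator iff g^(72/q) ≢ 1 for every such q.
g = 2: 2^36 ≡ 1 — hits 1, so not a primitive root.
g = 3: 3^36 ≡ 1 — hits 1, so not a primitive root.
g = 4: 4^36 ≡ 1 — hits 1, so not a primitive root.
g = 5: 5^36 ≡ 72; 5^24 ≡ 8 — none is 1, so 5 is a primitive root.
The smallest primitive root modulo 73 is 5.

5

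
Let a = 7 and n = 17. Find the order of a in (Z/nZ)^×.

16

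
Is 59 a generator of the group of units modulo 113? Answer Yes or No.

φ(113) = 113 − 1 = 112 = 2^4 · 7.
An element g generates (Z/113Z)^× iff g^(112/q) ≢ 1 (mod 113) for each prime q ∈ {2, 7}.
59^56 ≡ 112 (mod 113)  [q = 2: ≢ 1 ✓]
59^16 ≡ 49 (mod 113)  [q = 7: ≢ 1 ✓]
All checks pass, so 59 has order 112 and is a primitive root modulo 113.

Yes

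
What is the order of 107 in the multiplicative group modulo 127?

3

By Lagrange's theorem, ord_127(107) divides φ(127) = 127 − 1 = 126 = 2 · 3^2 · 7.
Divisors of 126: 1, 2, 3, 6, 7, 9, 14, 18, 21, 42, 63, 126.
Check 107^d mod 127 for each divisor in increasing order:
107^1 ≡ 107
107^2 ≡ 19
107^3 ≡ 1
Therefore the multiplicative order of 107 modulo 127 is 3.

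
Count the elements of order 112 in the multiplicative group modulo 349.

φ(349) = 349 − 1 = 348 = 2^2 · 3 · 29.
(Z/349Z)^× is cyclic (|G| = 348); a cyclic group of order m has exactly φ(d) elements of each order d | m, and none otherwise.
Since 112 ∤ 348, the count is 0.

0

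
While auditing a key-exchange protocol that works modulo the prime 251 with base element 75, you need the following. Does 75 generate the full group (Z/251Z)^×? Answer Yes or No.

φ(251) = 251 − 1 = 250 = 2 · 5^3.
An element g generates (Z/251Z)^× iff g^(250/q) ≢ 1 (mod 251) for each prime q ∈ {2, 5}.
75^125 ≡ 1 (mod 251)  [q = 2: ≡ 1 ✗]
75^50 ≡ 219 (mod 251)  [q = 5: ≢ 1 ✓]
The check at q = 2 fails, so 75 generates a proper subgroup.

No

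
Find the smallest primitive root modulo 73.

φ(73) = 73 − 1 = 72 = 2^3 · 3^2.
Test candidates g = 2, 3, … against the prime factors q ∈ {2, 3} of φ(73): g is a generator iff g^(72/q) ≢ 1 for every such q.
g = 2: 2^36 ≡ 1 — hits 1, so not a primitive root.
g = 3: 3^36 ≡ 1 — hits 1, so not a primitive root.
g = 4: 4^36 ≡ 1 — hits 1, so not a primitive root.
g = 5: 5^36 ≡ 72; 5^24 ≡ 8 — none is 1, so 5 is a primitive root.
The smallest primitive root modulo 73 is 5.

5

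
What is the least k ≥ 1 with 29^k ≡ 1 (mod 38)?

18

Since 29 ∈ (Z/38Z)^×, its order divides φ(38) = φ(2)·φ(19) = 1·18 = 18 = 2 · 3^2.
Divisors of 18: 1, 2, 3, 6, 9, 18.
Check 29^d mod 38 for each divisor in increasing order:
29^1 ≡ 29
29^2 ≡ 5
29^3 ≡ 31
29^6 ≡ 11
29^9 ≡ 37
29^18 ≡ 1
Therefore the multiplicative order of 29 modulo 38 is 18.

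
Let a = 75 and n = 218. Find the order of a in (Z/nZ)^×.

ord(75) | φ(218) = φ(2)·φ(109) = 1·108 = 108 = 2^2 · 3^3.
Divisors of 108: 1, 2, 3, 4, 6, 9, 12, 18, 27, 36, 54, 108.
Test each divisor d:
75^1 ≡ 75 (mod 218)
75^2 ≡ 175 (mod 218)
75^3 ≡ 45 (mod 218)
75^4 ≡ 105 (mod 218)
75^6 ≡ 63 (mod 218)
75^9 ≡ 1 (mod 218) ✓
Therefore the multiplicative order of 75 modulo 218 is 9.

9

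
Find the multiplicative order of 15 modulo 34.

8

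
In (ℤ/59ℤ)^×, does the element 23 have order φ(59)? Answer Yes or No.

Yes

φ(59) = 59 − 1 = 58 = 2 · 29.
Test 23^(58/q) mod 59 for each prime factor q of 58:
23^29 ≡ 58 (mod 59)  [q = 2: ≢ 1 ✓]
23^2 ≡ 57 (mod 59)  [q = 29: ≢ 1 ✓]
None equal 1, so ord_59(23) = 58: 23 is a primitive root.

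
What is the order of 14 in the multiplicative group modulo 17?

The order of 14 must divide φ(17) = 17 − 1 = 16 = 2^4.
Divisors of 16: 1, 2, 4, 8, 16.
Compute 14^d (mod 17) for the divisors d until we hit 1:
14^1 ≡ 14 (mod 17)
14^2 ≡ 9 (mod 17)
14^4 ≡ 13 (mod 17)
14^8 ≡ 16 (mod 17)
14^16 ≡ 1 (mod 17) ✓
So ord_17(14) = 16.

16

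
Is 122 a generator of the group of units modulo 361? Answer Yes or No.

No

φ(361) = φ(19^2) = 19·(19−1) = 342 = 2 · 3^2 · 19.
122 is a primitive root mod 361 iff 122^(φ(361)/q) ≢ 1 for every prime q | φ(361), i.e. q ∈ {2, 3, 19}.
122^171 ≡ 360 (mod 361)  [q = 2: ≢ 1 ✓]
122^114 ≡ 1 (mod 361)  [q = 3: ≡ 1 ✗]
122^18 ≡ 248 (mod 361)  [q = 19: ≢ 1 ✓]
The check at q = 3 fails, so 122 generates a proper subgroup.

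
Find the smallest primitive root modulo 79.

3

φ(79) = 79 − 1 = 78 = 2 · 3 · 13.
Test candidates g = 2, 3, … against the prime factors q ∈ {2, 3, 13} of φ(79): g is a generator iff g^(78/q) ≢ 1 for every such q.
g = 2: 2^39 ≡ 1 — hits 1, so not a primitive root.
g = 3: 3^39 ≡ 78; 3^26 ≡ 23; 3^6 ≡ 18 — none is 1, so 3 is a primitive root.
So 3 is the smallest generator of (Z/79Z)^×.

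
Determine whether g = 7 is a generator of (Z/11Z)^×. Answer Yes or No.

Yes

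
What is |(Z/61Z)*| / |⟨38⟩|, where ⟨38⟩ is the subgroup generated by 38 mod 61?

3

ord(38) | φ(61) = 61 − 1 = 60 = 2^2 · 3 · 5.
Divisors of 60: 1, 2, 3, 4, 5, 6, 10, 12, 15, 20, 30, 60.
Test each divisor d:
38^1 ≡ 38
38^2 ≡ 41
38^3 ≡ 33
38^4 ≡ 34
38^5 ≡ 11
38^6 ≡ 52
38^10 ≡ 60
38^12 ≡ 20
38^15 ≡ 50
38^20 ≡ 1
Thus |⟨38⟩| = ord(38) = 20.
Index = |(Z/61Z)^×| / |⟨38⟩| = 60 / 20 = 3.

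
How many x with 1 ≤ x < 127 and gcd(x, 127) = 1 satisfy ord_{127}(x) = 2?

1

φ(127) = 127 − 1 = 126 = 2 · 3^2 · 7.
Since (Z/127Z)^× is cyclic of order 126, the number of elements of order d is φ(d) when d | 126 and 0 otherwise.
2 | 126, and φ(2) = 2 − 1 = 1.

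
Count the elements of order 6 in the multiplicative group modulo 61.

φ(61) = 61 − 1 = 60 = 2^2 · 3 · 5.
(Z/61Z)^× is cyclic (|G| = 60); a cyclic group of order m has exactly φ(d) elements of each order d | m, and none otherwise.
6 = 2 · 3 divides 60, and φ(6) = 2.

2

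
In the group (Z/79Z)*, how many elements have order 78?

24

φ(79) = 79 − 1 = 78 = 2 · 3 · 13.
(Z/79Z)^× is cyclic (|G| = 78); a cyclic group of order m has exactly φ(d) elements of each order d | m, and none otherwise.
78 = 2 · 3 · 13 divides 78, and φ(78) = 24.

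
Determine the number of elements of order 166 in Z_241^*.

0

φ(241) = 241 − 1 = 240 = 2^4 · 3 · 5.
(Z/241Z)^× is cyclic (|G| = 240); a cyclic group of order m has exactly φ(d) elements of each order d | m, and none otherwise.
Here 240 is not a multiple of 166, so there are no elements of order 166.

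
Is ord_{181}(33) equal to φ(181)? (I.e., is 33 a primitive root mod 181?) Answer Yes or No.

φ(181) = 181 − 1 = 180 = 2^2 · 3^2 · 5.
An element g generates (Z/181Z)^× iff g^(180/q) ≢ 1 (mod 181) for each prime q ∈ {2, 3, 5}.
33^90 ≡ 1 (mod 181)  [q = 2: ≡ 1 ✗]
33^60 ≡ 48 (mod 181)  [q = 3: ≢ 1 ✓]
33^36 ≡ 125 (mod 181)  [q = 5: ≢ 1 ✓]
The check at q = 2 fails, so 33 generates a proper subgroup.

No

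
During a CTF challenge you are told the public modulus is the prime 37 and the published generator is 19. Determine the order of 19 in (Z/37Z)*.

The order of 19 must divide φ(37) = 37 − 1 = 36 = 2^2 · 3^2.
Divisors of 36: 1, 2, 3, 4, 6, 9, 12, 18, 36.
Compute 19^d (mod 37) for the divisors d until we hit 1:
19^1 ≡ 19 (mod 37)
19^2 ≡ 28 (mod 37)
19^3 ≡ 14 (mod 37)
19^4 ≡ 7 (mod 37)
19^6 ≡ 11 (mod 37)
19^9 ≡ 6 (mod 37)
19^12 ≡ 10 (mod 37)
19^18 ≡ 36 (mod 37)
19^36 ≡ 1 (mod 37) ✓
Therefore the multiplicative order of 19 modulo 37 is 36.

36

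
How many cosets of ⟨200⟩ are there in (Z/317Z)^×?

1

The order of 200 must divide φ(317) = 317 − 1 = 316 = 2^2 · 79.
Divisors of 316: 1, 2, 4, 79, 158, 316.
Check 200^d mod 317 for each divisor in increasing order:
200^1 ≡ 200 (mod 317)
200^2 ≡ 58 (mod 317)
200^4 ≡ 194 (mod 317)
200^79 ≡ 203 (mod 317)
200^158 ≡ 316 (mod 317)
200^316 ≡ 1 (mod 317) ✓
Thus |⟨200⟩| = ord(200) = 316.
Index = |(Z/317Z)^×| / |⟨200⟩| = 316 / 316 = 1.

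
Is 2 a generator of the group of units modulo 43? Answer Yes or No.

No

φ(43) = 43 − 1 = 42 = 2 · 3 · 7.
Test 2^(42/q) mod 43 for each prime factor q of 42:
2^21 ≡ 42 (mod 43)  [q = 2: ≢ 1 ✓]
2^14 ≡ 1 (mod 43)  [q = 3: ≡ 1 ✗]
2^6 ≡ 21 (mod 43)  [q = 7: ≢ 1 ✓]
The check at q = 3 fails, so 2 generates a proper subgroup.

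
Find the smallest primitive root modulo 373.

2

φ(373) = 373 − 1 = 372 = 2^2 · 3 · 31.
g is a primitive root iff g^(372/q) ≢ 1 (mod 373) for each prime q ∈ {2, 3, 31}.
g = 2: 2^186 ≡ 372; 2^124 ≡ 284; 2^12 ≡ 366 — none is 1, so 2 is a primitive root.
Hence the least primitive root of 373 is 2.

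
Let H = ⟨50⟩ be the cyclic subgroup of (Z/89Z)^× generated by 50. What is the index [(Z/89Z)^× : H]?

By Lagrange's theorem, ord_89(50) divides φ(89) = 89 − 1 = 88 = 2^3 · 11.
Divisors of 88: 1, 2, 4, 8, 11, 22, 44, 88.
Compute 50^d (mod 89) for the divisors d until we hit 1:
50^1 ≡ 50
50^2 ≡ 8
50^4 ≡ 64
50^8 ≡ 2
50^11 ≡ 88
50^22 ≡ 1
So ord_89(50) = 22, hence |⟨50⟩| = 22.
Index = |(Z/89Z)^×| / |⟨50⟩| = 88 / 22 = 4.

4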